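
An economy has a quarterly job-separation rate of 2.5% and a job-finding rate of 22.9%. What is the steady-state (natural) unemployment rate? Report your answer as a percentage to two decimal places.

At steady state the flows balance: s·E = f·U, so U/(E+U) = s/(s+f).
u* = 2.5 / (2.5 + 22.9) = 2.5 / 25.40 = 9.84%.

Steady-state unemployment rate ≈ 9.84%.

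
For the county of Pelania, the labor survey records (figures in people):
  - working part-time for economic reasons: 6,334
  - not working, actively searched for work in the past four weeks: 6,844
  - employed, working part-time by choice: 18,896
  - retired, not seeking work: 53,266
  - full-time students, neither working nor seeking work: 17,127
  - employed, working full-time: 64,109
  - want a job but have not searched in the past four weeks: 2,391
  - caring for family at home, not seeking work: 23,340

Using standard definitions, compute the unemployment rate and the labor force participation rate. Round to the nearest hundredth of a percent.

Employed = 6,334 + 18,896 + 64,109 = 89,339 (anyone who worked, including part-time for economic reasons, counts as employed).
Unemployed = 6,844.
Labor force = 89,339 + 6,844 = 96,183.
Not in labor force = 53,266 + 17,127 + 2,391 + 23,340 = 96,124 (those not working and not actively searching are outside the labor force — including those who want a job but have given up searching).
Civilian working-age population = 96,183 + 96,124 = 192,307.
Unemployment rate = 6,844 / 96,183 = 7.12%.
Labor force participation rate = 96,183 / 192,307 = 50.02%.

Unemployment rate ≈ 7.12%; labor force participation rate ≈ 50.02%.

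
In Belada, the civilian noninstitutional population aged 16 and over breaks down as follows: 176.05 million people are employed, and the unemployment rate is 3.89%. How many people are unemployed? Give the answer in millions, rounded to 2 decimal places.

About 7.13 million are unemployed.

Let U be the number unemployed. The labor force is E + U, and U/(E+U) = 0.0389.
So U = 0.0389 × 176.05 / (1 − 0.0389) = 6.8483 / 0.9611 ≈ 7.13 million.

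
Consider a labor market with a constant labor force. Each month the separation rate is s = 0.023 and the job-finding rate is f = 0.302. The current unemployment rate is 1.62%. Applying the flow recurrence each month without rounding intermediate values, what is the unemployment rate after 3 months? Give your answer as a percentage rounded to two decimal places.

With a fixed labor force, u_{t+1} = u_t + s·(1−u_t) − f·u_t = u_t·(1−s−f) + s.
Here 1−s−f = 0.675 and s = 0.023.
u_1 = 0.016200 × 0.675 + 0.023 = 0.033935.
u_2 = 0.033935 × 0.675 + 0.023 = 0.045906.
u_3 = 0.045906 × 0.675 + 0.023 = 0.053987.

Unemployment rate after three months ≈ 5.40%.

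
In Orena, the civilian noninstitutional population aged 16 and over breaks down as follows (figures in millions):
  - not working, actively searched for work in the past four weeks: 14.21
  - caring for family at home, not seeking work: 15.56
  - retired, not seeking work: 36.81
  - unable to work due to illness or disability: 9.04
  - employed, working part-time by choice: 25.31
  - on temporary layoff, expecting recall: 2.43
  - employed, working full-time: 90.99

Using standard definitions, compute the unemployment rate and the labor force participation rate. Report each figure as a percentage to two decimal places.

Unemployment rate ≈ 12.52%; labor force participation rate ≈ 68.40%.

Employed = 25.31 + 90.99 = 116.30 million.
Unemployed = 14.21 + 2.43 = 16.64 million (jobless and actively searching, or on temporary layoff).
Labor force = 116.30 + 16.64 = 132.94 million.
Not in labor force = 15.56 + 36.81 + 9.04 = 61.41 million (those not working and not actively searching are outside the labor force).
Civilian working-age population = 132.94 + 61.41 = 194.35 million.
Unemployment rate = 16.64 / 132.94 = 12.52%.
Labor force participation rate = 132.94 / 194.35 = 68.40%.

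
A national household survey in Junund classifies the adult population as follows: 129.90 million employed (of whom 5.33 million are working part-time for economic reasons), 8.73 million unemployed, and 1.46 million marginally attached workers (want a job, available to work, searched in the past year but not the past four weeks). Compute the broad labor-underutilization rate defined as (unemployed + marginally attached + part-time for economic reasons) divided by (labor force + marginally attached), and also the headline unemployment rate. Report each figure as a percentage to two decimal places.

Labor force = 129.90 + 8.73 = 138.63 million.
Numerator = 8.73 + 1.46 + 5.33 = 15.52 million.
Denominator = 138.63 + 1.46 = 140.09 million.
Broad rate = 15.52 / 140.09 = 11.08%.
Headline unemployment rate = 8.73 / 138.63 = 6.30%.

Broad underutilization rate ≈ 11.08%; headline unemployment rate ≈ 6.30%.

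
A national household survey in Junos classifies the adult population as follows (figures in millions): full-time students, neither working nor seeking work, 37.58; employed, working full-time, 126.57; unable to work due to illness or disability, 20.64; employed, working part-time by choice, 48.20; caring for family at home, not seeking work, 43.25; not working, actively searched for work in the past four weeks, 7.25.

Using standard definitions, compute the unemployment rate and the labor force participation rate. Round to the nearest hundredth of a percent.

Employed = 126.57 + 48.20 = 174.77 million.
Unemployed = 7.25 million.
Labor force = 174.77 + 7.25 = 182.02 million.
Not in labor force = 37.58 + 20.64 + 43.25 = 101.47 million (those not working and not actively searching are outside the labor force).
Civilian working-age population = 182.02 + 101.47 = 283.49 million.
Unemployment rate = 7.25 / 182.02 = 3.98%.
Labor force participation rate = 182.02 / 283.49 = 64.21%.

Unemployment rate ≈ 3.98%; labor force participation rate ≈ 64.21%.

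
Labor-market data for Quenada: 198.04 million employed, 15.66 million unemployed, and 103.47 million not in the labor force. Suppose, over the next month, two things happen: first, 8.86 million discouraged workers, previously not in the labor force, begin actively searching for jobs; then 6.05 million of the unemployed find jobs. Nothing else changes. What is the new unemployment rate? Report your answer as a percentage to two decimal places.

Initially, labor force = 198.04 + 15.66 = 213.70 million, so u = 15.66/213.70 = 7.33%.
After the first change, unemployed and labor force both rise by 8.86 → E = 198.04, U = 24.52, labor force = 222.56 million.
After the second change, unemployed falls and employed rises by 6.05; labor force unchanged → E = 204.09, U = 18.47, labor force = 222.56 million.
New unemployment rate = 18.47 / 222.56 = 8.30%.

New unemployment rate ≈ 8.30%.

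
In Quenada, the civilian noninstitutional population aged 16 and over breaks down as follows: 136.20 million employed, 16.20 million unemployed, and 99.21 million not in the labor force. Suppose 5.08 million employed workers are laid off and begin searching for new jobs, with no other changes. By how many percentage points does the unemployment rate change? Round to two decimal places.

The unemployment rate changes by +3.33 percentage points.

Initially, labor force = 136.20 + 16.20 = 152.40 million, so u = 16.20/152.40 = 10.63%.
After the change, employed falls and unemployed rises by 5.08; labor force unchanged → E = 131.12, U = 21.28, labor force = 152.40 million.
New unemployment rate = 21.28 / 152.40 = 13.96%.
Change = 13.96% − 10.63% = +3.33 percentage points.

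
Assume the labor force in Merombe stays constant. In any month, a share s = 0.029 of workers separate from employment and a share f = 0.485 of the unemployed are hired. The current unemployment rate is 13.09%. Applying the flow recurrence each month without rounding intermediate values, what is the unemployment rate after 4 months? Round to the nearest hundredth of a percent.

With a fixed labor force, u_{t+1} = u_t + s·(1−u_t) − f·u_t = u_t·(1−s−f) + s.
Here 1−s−f = 0.486 and s = 0.029.
u_1 = 0.130900 × 0.486 + 0.029 = 0.092617.
u_2 = 0.092617 × 0.486 + 0.029 = 0.074012.
u_3 = 0.074012 × 0.486 + 0.029 = 0.064970.
u_4 = 0.064970 × 0.486 + 0.029 = 0.060575.

Unemployment rate after four months ≈ 6.06%.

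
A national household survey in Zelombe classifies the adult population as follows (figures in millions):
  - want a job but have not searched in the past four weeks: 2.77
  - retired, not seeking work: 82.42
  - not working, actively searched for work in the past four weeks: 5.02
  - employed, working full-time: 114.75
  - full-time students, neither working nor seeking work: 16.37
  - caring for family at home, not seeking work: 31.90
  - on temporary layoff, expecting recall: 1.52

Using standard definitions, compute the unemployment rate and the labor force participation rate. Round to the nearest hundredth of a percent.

Unemployment rate ≈ 5.39%; labor force participation rate ≈ 47.61%.

Employed = 114.75 million.
Unemployed = 5.02 + 1.52 = 6.54 million (jobless and actively searching, or on temporary layoff).
Labor force = 114.75 + 6.54 = 121.29 million.
Not in labor force = 2.77 + 82.42 + 16.37 + 31.90 = 133.46 million (those not working and not actively searching are outside the labor force — including those who want a job but have given up searching).
Civilian working-age population = 121.29 + 133.46 = 254.75 million.
Unemployment rate = 6.54 / 121.29 = 5.39%.
Labor force participation rate = 121.29 / 254.75 = 47.61%.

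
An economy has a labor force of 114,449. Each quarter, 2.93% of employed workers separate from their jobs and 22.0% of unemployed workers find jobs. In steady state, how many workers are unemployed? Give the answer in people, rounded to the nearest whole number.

About 13,451 are unemployed in steady state.

Steady-state unemployment rate u* = s/(s+f) = 2.93/(2.93+22.0) = 0.117529.
Unemployed = u* × labor force = 0.117529 × 114,449 ≈ 13,451.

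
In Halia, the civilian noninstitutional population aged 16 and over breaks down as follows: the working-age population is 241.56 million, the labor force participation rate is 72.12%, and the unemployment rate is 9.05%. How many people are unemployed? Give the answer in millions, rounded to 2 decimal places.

About 15.77 million are unemployed.

Labor force = 0.7212 × 241.56 = 174.21 million.
Unemployed = 0.0905 × 174.21 ≈ 15.77 million.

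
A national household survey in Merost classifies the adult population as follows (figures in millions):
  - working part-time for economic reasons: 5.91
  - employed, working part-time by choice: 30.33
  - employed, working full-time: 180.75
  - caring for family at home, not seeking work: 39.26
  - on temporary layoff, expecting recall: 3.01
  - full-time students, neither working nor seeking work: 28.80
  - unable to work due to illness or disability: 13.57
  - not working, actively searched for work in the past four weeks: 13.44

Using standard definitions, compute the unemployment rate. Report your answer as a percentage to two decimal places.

Employed = 5.91 + 30.33 + 180.75 = 216.99 million (anyone who worked, including part-time for economic reasons, counts as employed).
Unemployed = 3.01 + 13.44 = 16.45 million (jobless and actively searching, or on temporary layoff).
Labor force = 216.99 + 16.45 = 233.44 million.
Unemployment rate = 16.45 / 233.44 = 7.05%.

Unemployment rate ≈ 7.05%.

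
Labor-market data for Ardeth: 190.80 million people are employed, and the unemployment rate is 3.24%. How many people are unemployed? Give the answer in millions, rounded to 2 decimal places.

Let U be the number unemployed. The labor force is E + U, and U/(E+U) = 0.0324.
So U = 0.0324 × 190.80 / (1 − 0.0324) = 6.1819 / 0.9676 ≈ 6.39 million.

About 6.39 million are unemployed.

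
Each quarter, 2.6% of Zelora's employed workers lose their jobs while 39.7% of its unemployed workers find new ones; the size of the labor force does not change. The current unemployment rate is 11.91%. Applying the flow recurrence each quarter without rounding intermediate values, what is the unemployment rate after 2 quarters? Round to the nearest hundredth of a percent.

With a fixed labor force, u_{t+1} = u_t + s·(1−u_t) − f·u_t = u_t·(1−s−f) + s.
Here 1−s−f = 0.577 and s = 0.026.
u_1 = 0.119100 × 0.577 + 0.026 = 0.094721.
u_2 = 0.094721 × 0.577 + 0.026 = 0.080654.

Unemployment rate after two quarters ≈ 8.07%.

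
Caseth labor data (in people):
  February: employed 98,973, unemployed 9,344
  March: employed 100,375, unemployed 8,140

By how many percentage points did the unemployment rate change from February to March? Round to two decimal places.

The unemployment rate changed by −1.13 percentage points.

February: labor force = 98,973 + 9,344 = 108,317; u = 9,344/108,317 = 8.63%.
March: labor force = 100,375 + 8,140 = 108,515; u = 8,140/108,515 = 7.50%.
Change = 7.50% − 8.63% = −1.13 pp.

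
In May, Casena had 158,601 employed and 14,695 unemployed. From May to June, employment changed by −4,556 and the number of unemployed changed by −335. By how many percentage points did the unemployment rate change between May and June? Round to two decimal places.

May: labor force = 158,601 + 14,695 = 173,296; u = 14,695/173,296 = 8.48%.
June: labor force = 154,045 + 14,360 = 168,405; u = 14,360/168,405 = 8.53%.
Change = 8.53% − 8.48% = +0.05 pp.

The unemployment rate changed by +0.05 percentage points.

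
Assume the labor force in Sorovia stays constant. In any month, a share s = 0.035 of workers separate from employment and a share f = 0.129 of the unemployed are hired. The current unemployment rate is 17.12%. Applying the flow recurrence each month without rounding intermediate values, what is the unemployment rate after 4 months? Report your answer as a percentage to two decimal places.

With a fixed labor force, u_{t+1} = u_t + s·(1−u_t) − f·u_t = u_t·(1−s−f) + s.
Here 1−s−f = 0.836 and s = 0.035.
u_1 = 0.171200 × 0.836 + 0.035 = 0.178123.
u_2 = 0.178123 × 0.836 + 0.035 = 0.183911.
u_3 = 0.183911 × 0.836 + 0.035 = 0.188750.
u_4 = 0.188750 × 0.836 + 0.035 = 0.192795.

Unemployment rate after four months ≈ 19.28%.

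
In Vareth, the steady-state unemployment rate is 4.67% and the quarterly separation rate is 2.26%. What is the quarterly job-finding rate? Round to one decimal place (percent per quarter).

Job-finding rate ≈ 46.1% per quarter.

From u* = s/(s+f): f = s·(1−u)/u.
f = 2.26 × (1 − 0.0467) / 0.0467 = 2.1545 / 0.0467 ≈ 46.1% per quarter.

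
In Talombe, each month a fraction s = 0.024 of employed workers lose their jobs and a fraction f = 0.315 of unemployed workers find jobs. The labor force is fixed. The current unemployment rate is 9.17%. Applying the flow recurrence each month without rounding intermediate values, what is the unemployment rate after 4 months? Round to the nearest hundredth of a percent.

Unemployment rate after four months ≈ 7.48%.

With a fixed labor force, u_{t+1} = u_t + s·(1−u_t) − f·u_t = u_t·(1−s−f) + s.
Here 1−s−f = 0.661 and s = 0.024.
u_1 = 0.091700 × 0.661 + 0.024 = 0.084614.
u_2 = 0.084614 × 0.661 + 0.024 = 0.079930.
u_3 = 0.079930 × 0.661 + 0.024 = 0.076834.
u_4 = 0.076834 × 0.661 + 0.024 = 0.074787.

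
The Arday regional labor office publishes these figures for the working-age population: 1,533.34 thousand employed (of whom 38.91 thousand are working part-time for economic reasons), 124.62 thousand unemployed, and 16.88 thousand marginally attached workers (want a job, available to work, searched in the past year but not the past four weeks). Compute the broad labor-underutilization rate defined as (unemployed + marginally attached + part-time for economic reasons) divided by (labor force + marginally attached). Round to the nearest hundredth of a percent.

Broad underutilization rate ≈ 10.77%.

Labor force = 1,533.34 + 124.62 = 1,657.96 thousand.
Numerator = 124.62 + 16.88 + 38.91 = 180.41 thousand.
Denominator = 1,657.96 + 16.88 = 1,674.84 thousand.
Broad rate = 180.41 / 1,674.84 = 10.77%.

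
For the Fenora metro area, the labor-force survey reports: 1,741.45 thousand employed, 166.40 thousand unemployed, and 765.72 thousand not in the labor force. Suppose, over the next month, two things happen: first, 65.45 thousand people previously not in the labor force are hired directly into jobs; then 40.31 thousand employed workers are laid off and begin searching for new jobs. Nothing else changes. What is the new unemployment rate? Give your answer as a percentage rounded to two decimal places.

Initially, labor force = 1,741.45 + 166.40 = 1,907.85 thousand, so u = 166.40/1,907.85 = 8.72%.
After the first change, employed and labor force both rise by 65.45; unemployed unchanged → E = 1,806.90, U = 166.40, labor force = 1,973.30 thousand.
After the second change, employed falls and unemployed rises by 40.31; labor force unchanged → E = 1,766.59, U = 206.71, labor force = 1,973.30 thousand.
New unemployment rate = 206.71 / 1,973.30 = 10.48%.

New unemployment rate ≈ 10.48%.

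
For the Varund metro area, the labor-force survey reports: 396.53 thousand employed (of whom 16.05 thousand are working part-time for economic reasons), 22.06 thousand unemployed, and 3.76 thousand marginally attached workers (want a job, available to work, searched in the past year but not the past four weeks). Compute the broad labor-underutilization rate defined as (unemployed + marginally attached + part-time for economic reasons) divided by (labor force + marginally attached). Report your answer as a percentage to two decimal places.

Labor force = 396.53 + 22.06 = 418.59 thousand.
Numerator = 22.06 + 3.76 + 16.05 = 41.87 thousand.
Denominator = 418.59 + 3.76 = 422.35 thousand.
Broad rate = 41.87 / 422.35 = 9.91%.

Broad underutilization rate ≈ 9.91%.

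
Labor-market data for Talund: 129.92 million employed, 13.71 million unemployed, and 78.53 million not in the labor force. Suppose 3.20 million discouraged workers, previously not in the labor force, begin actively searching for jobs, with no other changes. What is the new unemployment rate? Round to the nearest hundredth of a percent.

Initially, labor force = 129.92 + 13.71 = 143.63 million, so u = 13.71/143.63 = 9.55%.
After the change, unemployed and labor force both rise by 3.20 → E = 129.92, U = 16.91, labor force = 146.83 million.
New unemployment rate = 16.91 / 146.83 = 11.52%.

New unemployment rate ≈ 11.52%.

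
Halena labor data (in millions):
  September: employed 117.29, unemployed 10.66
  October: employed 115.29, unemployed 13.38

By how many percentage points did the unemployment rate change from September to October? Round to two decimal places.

The unemployment rate changed by +2.07 percentage points.

September: labor force = 117.29 + 10.66 = 127.95; u = 10.66/127.95 = 8.33%.
October: labor force = 115.29 + 13.38 = 128.67; u = 13.38/128.67 = 10.40%.
Change = 10.40% − 8.33% = +2.07 pp.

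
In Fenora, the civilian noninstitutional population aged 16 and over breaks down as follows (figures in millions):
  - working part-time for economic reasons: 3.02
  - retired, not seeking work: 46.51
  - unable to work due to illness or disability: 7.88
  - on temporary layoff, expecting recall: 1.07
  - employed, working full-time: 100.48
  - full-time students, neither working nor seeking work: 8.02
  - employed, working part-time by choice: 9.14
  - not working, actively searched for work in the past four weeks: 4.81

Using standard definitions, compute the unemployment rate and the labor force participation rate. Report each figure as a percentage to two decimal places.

Employed = 3.02 + 100.48 + 9.14 = 112.64 million (anyone who worked, including part-time for economic reasons, counts as employed).
Unemployed = 1.07 + 4.81 = 5.88 million (jobless and actively searching, or on temporary layoff).
Labor force = 112.64 + 5.88 = 118.52 million.
Not in labor force = 46.51 + 7.88 + 8.02 = 62.41 million (those not working and not actively searching are outside the labor force).
Civilian working-age population = 118.52 + 62.41 = 180.93 million.
Unemployment rate = 5.88 / 118.52 = 4.96%.
Labor force participation rate = 118.52 / 180.93 = 65.51%.

Unemployment rate ≈ 4.96%; labor force participation rate ≈ 65.51%.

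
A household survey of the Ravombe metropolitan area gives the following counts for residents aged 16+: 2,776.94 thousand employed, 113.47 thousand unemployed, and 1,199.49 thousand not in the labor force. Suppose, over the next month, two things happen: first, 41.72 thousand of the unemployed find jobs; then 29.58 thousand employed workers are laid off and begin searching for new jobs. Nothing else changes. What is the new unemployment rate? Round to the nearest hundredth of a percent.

Initially, labor force = 2,776.94 + 113.47 = 2,890.41 thousand, so u = 113.47/2,890.41 = 3.93%.
After the first change, unemployed falls and employed rises by 41.72; labor force unchanged → E = 2,818.66, U = 71.75, labor force = 2,890.41 thousand.
After the second change, employed falls and unemployed rises by 29.58; labor force unchanged → E = 2,789.08, U = 101.33, labor force = 2,890.41 thousand.
New unemployment rate = 101.33 / 2,890.41 = 3.51%.

New unemployment rate ≈ 3.51%.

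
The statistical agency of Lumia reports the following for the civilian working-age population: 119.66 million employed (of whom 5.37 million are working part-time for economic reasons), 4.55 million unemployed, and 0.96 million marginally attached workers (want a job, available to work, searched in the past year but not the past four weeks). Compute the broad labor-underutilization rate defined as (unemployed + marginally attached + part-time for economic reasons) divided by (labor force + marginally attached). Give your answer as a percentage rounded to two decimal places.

Labor force = 119.66 + 4.55 = 124.21 million.
Numerator = 4.55 + 0.96 + 5.37 = 10.88 million.
Denominator = 124.21 + 0.96 = 125.17 million.
Broad rate = 10.88 / 125.17 = 8.69%.

Broad underutilization rate ≈ 8.69%.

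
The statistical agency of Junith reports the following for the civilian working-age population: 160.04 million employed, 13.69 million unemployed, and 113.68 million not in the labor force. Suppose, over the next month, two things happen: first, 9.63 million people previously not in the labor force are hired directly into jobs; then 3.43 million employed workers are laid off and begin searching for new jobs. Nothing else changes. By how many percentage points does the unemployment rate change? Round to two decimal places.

Initially, labor force = 160.04 + 13.69 = 173.73 million, so u = 13.69/173.73 = 7.88%.
After the first change, employed and labor force both rise by 9.63; unemployed unchanged → E = 169.67, U = 13.69, labor force = 183.36 million.
After the second change, employed falls and unemployed rises by 3.43; labor force unchanged → E = 166.24, U = 17.12, labor force = 183.36 million.
New unemployment rate = 17.12 / 183.36 = 9.34%.
Change = 9.34% − 7.88% = +1.46 percentage points.

The unemployment rate changes by +1.46 percentage points.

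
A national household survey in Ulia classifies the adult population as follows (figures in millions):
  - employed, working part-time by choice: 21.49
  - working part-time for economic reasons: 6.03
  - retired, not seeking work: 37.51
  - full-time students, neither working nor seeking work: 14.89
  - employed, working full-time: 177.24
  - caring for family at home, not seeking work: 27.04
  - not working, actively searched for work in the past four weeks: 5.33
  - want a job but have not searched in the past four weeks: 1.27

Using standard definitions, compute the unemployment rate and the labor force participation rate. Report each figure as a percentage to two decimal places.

Employed = 21.49 + 6.03 + 177.24 = 204.76 million (anyone who worked, including part-time for economic reasons, counts as employed).
Unemployed = 5.33 million.
Labor force = 204.76 + 5.33 = 210.09 million.
Not in labor force = 37.51 + 14.89 + 27.04 + 1.27 = 80.71 million (those not working and not actively searching are outside the labor force — including those who want a job but have given up searching).
Civilian working-age population = 210.09 + 80.71 = 290.80 million.
Unemployment rate = 5.33 / 210.09 = 2.54%.
Labor force participation rate = 210.09 / 290.80 = 72.25%.

Unemployment rate ≈ 2.54%; labor force participation rate ≈ 72.25%.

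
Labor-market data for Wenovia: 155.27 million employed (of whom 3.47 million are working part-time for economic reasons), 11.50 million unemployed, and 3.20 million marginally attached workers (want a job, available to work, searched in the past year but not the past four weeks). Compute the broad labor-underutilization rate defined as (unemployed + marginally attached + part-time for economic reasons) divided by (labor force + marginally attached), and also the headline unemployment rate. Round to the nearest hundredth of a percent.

Labor force = 155.27 + 11.50 = 166.77 million.
Numerator = 11.50 + 3.20 + 3.47 = 18.17 million.
Denominator = 166.77 + 3.20 = 169.97 million.
Broad rate = 18.17 / 169.97 = 10.69%.
Headline unemployment rate = 11.50 / 166.77 = 6.90%.

Broad underutilization rate ≈ 10.69%; headline unemployment rate ≈ 6.90%.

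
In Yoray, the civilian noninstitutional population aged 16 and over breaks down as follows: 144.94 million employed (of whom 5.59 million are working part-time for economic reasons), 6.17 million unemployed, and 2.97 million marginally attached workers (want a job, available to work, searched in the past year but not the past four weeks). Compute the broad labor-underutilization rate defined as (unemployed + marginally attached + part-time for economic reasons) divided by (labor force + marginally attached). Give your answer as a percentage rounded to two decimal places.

Broad underutilization rate ≈ 9.56%.

Labor force = 144.94 + 6.17 = 151.11 million.
Numerator = 6.17 + 2.97 + 5.59 = 14.73 million.
Denominator = 151.11 + 2.97 = 154.08 million.
Broad rate = 14.73 / 154.08 = 9.56%.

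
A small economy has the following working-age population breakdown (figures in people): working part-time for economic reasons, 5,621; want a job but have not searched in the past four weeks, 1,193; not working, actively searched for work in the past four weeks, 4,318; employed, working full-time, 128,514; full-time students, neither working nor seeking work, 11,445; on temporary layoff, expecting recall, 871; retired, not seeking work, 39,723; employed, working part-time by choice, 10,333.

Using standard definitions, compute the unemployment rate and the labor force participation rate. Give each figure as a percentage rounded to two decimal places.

Employed = 5,621 + 128,514 + 10,333 = 144,468 (anyone who worked, including part-time for economic reasons, counts as employed).
Unemployed = 4,318 + 871 = 5,189 (jobless and actively searching, or on temporary layoff).
Labor force = 144,468 + 5,189 = 149,657.
Not in labor force = 1,193 + 11,445 + 39,723 = 52,361 (those not working and not actively searching are outside the labor force — including those who want a job but have given up searching).
Civilian working-age population = 149,657 + 52,361 = 202,018.
Unemployment rate = 5,189 / 149,657 = 3.47%.
Labor force participation rate = 149,657 / 202,018 = 74.08%.

Unemployment rate ≈ 3.47%; labor force participation rate ≈ 74.08%.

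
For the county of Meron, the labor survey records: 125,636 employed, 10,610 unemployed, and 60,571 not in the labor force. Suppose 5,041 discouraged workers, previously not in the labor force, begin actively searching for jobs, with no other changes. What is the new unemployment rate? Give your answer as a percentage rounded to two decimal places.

Initially, labor force = 125,636 + 10,610 = 136,246, so u = 10,610/136,246 = 7.79%.
After the change, unemployed and labor force both rise by 5,041 → E = 125,636, U = 15,651, labor force = 141,287.
New unemployment rate = 15,651 / 141,287 = 11.08%.

New unemployment rate ≈ 11.08%.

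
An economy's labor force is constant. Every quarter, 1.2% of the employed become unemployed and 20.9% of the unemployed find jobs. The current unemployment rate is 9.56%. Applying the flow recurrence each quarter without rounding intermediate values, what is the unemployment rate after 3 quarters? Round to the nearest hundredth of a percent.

With a fixed labor force, u_{t+1} = u_t + s·(1−u_t) − f·u_t = u_t·(1−s−f) + s.
Here 1−s−f = 0.779 and s = 0.012.
u_1 = 0.095600 × 0.779 + 0.012 = 0.086472.
u_2 = 0.086472 × 0.779 + 0.012 = 0.079362.
u_3 = 0.079362 × 0.779 + 0.012 = 0.073823.

Unemployment rate after three quarters ≈ 7.38%.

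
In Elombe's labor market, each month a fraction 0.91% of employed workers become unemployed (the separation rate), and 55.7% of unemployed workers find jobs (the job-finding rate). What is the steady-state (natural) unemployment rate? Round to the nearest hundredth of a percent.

Steady-state unemployment rate ≈ 1.61%.

At steady state the flows balance: s·E = f·U, so U/(E+U) = s/(s+f).
u* = 0.91 / (0.91 + 55.7) = 0.91 / 56.61 = 1.61%.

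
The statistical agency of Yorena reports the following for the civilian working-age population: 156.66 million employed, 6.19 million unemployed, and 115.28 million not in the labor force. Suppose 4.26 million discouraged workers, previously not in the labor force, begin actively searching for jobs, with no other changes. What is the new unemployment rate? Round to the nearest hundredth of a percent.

New unemployment rate ≈ 6.25%.

Initially, labor force = 156.66 + 6.19 = 162.85 million, so u = 6.19/162.85 = 3.80%.
After the change, unemployed and labor force both rise by 4.26 → E = 156.66, U = 10.45, labor force = 167.11 million.
New unemployment rate = 10.45 / 167.11 = 6.25%.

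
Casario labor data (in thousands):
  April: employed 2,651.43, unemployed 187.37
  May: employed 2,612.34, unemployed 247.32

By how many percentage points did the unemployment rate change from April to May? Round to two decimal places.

April: labor force = 2,651.43 + 187.37 = 2,838.80; u = 187.37/2,838.80 = 6.60%.
May: labor force = 2,612.34 + 247.32 = 2,859.66; u = 247.32/2,859.66 = 8.65%.
Change = 8.65% − 6.60% = +2.05 pp.

The unemployment rate changed by +2.05 percentage points.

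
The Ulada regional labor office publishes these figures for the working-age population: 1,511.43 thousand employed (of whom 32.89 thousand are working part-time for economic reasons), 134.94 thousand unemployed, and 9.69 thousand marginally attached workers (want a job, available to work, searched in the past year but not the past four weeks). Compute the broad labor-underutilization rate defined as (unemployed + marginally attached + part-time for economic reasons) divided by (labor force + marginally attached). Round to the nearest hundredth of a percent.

Labor force = 1,511.43 + 134.94 = 1,646.37 thousand.
Numerator = 134.94 + 9.69 + 32.89 = 177.52 thousand.
Denominator = 1,646.37 + 9.69 = 1,656.06 thousand.
Broad rate = 177.52 / 1,656.06 = 10.72%.

Broad underutilization rate ≈ 10.72%.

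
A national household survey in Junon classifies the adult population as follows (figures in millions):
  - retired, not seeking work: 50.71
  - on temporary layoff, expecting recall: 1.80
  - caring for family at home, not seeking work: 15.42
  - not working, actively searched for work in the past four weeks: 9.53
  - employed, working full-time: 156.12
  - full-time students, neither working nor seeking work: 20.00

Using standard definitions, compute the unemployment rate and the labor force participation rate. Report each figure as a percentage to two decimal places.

Unemployment rate ≈ 6.77%; labor force participation rate ≈ 66.03%.

Employed = 156.12 million.
Unemployed = 1.80 + 9.53 = 11.33 million (jobless and actively searching, or on temporary layoff).
Labor force = 156.12 + 11.33 = 167.45 million.
Not in labor force = 50.71 + 15.42 + 20.00 = 86.13 million (those not working and not actively searching are outside the labor force).
Civilian working-age population = 167.45 + 86.13 = 253.58 million.
Unemployment rate = 11.33 / 167.45 = 6.77%.
Labor force participation rate = 167.45 / 253.58 = 66.03%.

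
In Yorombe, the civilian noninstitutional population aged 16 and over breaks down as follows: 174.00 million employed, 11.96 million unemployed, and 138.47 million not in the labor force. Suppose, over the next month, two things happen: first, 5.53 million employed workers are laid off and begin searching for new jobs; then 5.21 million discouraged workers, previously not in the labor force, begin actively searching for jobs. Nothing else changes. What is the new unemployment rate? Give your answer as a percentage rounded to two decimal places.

Initially, labor force = 174.00 + 11.96 = 185.96 million, so u = 11.96/185.96 = 6.43%.
After the first change, employed falls and unemployed rises by 5.53; labor force unchanged → E = 168.47, U = 17.49, labor force = 185.96 million.
After the second change, unemployed and labor force both rise by 5.21 → E = 168.47, U = 22.70, labor force = 191.17 million.
New unemployment rate = 22.70 / 191.17 = 11.87%.

New unemployment rate ≈ 11.87%.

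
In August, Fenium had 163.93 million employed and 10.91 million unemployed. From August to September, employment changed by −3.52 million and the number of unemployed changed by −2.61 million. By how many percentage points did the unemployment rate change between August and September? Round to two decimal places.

The unemployment rate changed by −1.32 percentage points.

August: labor force = 163.93 + 10.91 = 174.84; u = 10.91/174.84 = 6.24%.
September: labor force = 160.41 + 8.30 = 168.71; u = 8.30/168.71 = 4.92%.
Change = 4.92% − 6.24% = −1.32 pp.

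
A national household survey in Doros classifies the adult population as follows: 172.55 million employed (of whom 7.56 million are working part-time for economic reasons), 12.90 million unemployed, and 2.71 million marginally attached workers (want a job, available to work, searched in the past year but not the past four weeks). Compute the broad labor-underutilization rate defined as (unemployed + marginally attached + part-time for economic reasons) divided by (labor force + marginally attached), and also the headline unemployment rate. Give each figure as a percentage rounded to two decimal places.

Labor force = 172.55 + 12.90 = 185.45 million.
Numerator = 12.90 + 2.71 + 7.56 = 23.17 million.
Denominator = 185.45 + 2.71 = 188.16 million.
Broad rate = 23.17 / 188.16 = 12.31%.
Headline unemployment rate = 12.90 / 185.45 = 6.96%.

Broad underutilization rate ≈ 12.31%; headline unemployment rate ≈ 6.96%.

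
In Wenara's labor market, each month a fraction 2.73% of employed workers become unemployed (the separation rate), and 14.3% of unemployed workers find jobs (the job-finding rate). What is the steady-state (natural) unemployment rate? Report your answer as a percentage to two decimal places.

At steady state the flows balance: s·E = f·U, so U/(E+U) = s/(s+f).
u* = 2.73 / (2.73 + 14.3) = 2.73 / 17.03 = 16.03%.

Steady-state unemployment rate ≈ 16.03%.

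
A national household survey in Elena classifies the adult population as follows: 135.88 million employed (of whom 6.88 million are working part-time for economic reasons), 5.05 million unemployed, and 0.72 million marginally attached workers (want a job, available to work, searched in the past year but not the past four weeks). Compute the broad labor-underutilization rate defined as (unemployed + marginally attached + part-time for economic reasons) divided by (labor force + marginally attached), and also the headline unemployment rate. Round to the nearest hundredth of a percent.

Labor force = 135.88 + 5.05 = 140.93 million.
Numerator = 5.05 + 0.72 + 6.88 = 12.65 million.
Denominator = 140.93 + 0.72 = 141.65 million.
Broad rate = 12.65 / 141.65 = 8.93%.
Headline unemployment rate = 5.05 / 140.93 = 3.58%.

Broad underutilization rate ≈ 8.93%; headline unemployment rate ≈ 3.58%.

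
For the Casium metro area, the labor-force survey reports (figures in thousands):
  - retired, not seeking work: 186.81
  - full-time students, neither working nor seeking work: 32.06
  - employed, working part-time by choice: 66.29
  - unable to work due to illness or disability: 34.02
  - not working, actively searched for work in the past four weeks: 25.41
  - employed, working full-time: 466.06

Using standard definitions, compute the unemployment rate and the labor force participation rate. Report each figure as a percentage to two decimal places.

Unemployment rate ≈ 4.56%; labor force participation rate ≈ 68.80%.

Employed = 66.29 + 466.06 = 532.35 thousand.
Unemployed = 25.41 thousand.
Labor force = 532.35 + 25.41 = 557.76 thousand.
Not in labor force = 186.81 + 32.06 + 34.02 = 252.89 thousand (those not working and not actively searching are outside the labor force).
Civilian working-age population = 557.76 + 252.89 = 810.65 thousand.
Unemployment rate = 25.41 / 557.76 = 4.56%.
Labor force participation rate = 557.76 / 810.65 = 68.80%.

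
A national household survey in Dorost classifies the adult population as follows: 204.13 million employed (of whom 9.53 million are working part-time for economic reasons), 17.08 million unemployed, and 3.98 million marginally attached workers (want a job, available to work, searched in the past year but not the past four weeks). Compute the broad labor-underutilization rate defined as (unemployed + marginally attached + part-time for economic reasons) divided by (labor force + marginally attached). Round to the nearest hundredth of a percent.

Broad underutilization rate ≈ 13.58%.

Labor force = 204.13 + 17.08 = 221.21 million.
Numerator = 17.08 + 3.98 + 9.53 = 30.59 million.
Denominator = 221.21 + 3.98 = 225.19 million.
Broad rate = 30.59 / 225.19 = 13.58%.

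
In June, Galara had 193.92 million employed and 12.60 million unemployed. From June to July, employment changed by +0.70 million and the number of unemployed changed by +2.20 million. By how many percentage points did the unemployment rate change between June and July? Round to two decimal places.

The unemployment rate changed by +0.97 percentage points.

June: labor force = 193.92 + 12.60 = 206.52; u = 12.60/206.52 = 6.10%.
July: labor force = 194.62 + 14.80 = 209.42; u = 14.80/209.42 = 7.07%.
Change = 7.07% − 6.10% = +0.97 pp.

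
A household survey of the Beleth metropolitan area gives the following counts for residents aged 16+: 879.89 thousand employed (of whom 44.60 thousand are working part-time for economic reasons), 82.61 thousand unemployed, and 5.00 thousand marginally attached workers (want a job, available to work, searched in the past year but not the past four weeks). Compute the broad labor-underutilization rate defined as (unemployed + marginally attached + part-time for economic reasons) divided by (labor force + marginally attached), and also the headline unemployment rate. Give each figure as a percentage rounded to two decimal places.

Labor force = 879.89 + 82.61 = 962.50 thousand.
Numerator = 82.61 + 5.00 + 44.60 = 132.21 thousand.
Denominator = 962.50 + 5.00 = 967.50 thousand.
Broad rate = 132.21 / 967.50 = 13.67%.
Headline unemployment rate = 82.61 / 962.50 = 8.58%.

Broad underutilization rate ≈ 13.67%; headline unemployment rate ≈ 8.58%.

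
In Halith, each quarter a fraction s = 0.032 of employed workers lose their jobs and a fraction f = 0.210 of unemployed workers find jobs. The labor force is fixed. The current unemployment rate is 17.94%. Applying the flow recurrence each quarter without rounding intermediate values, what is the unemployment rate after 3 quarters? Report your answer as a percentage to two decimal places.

With a fixed labor force, u_{t+1} = u_t + s·(1−u_t) − f·u_t = u_t·(1−s−f) + s.
Here 1−s−f = 0.758 and s = 0.032.
u_1 = 0.179400 × 0.758 + 0.032 = 0.167985.
u_2 = 0.167985 × 0.758 + 0.032 = 0.159333.
u_3 = 0.159333 × 0.758 + 0.032 = 0.152774.

Unemployment rate after three quarters ≈ 15.28%.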